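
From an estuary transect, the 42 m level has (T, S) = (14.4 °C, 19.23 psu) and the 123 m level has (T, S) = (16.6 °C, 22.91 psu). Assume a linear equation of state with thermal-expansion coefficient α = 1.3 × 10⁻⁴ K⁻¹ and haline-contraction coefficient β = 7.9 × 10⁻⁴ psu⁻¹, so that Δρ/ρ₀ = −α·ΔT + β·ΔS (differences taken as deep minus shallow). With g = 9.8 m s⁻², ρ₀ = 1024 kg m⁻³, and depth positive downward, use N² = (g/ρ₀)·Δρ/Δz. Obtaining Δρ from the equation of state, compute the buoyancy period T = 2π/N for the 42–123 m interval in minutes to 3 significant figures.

ΔT = +2.2 K, ΔS = +3.68 psu (deep − shallow).
Δρ/ρ₀ = −αΔT + βΔS = -2.86 × 10⁻⁴ + 2.9072 × 10⁻³ = 2.6212 × 10⁻³, so Δρ ≈ 2.684 kg m⁻³.
N² = (g/ρ₀)·Δρ/Δz = g·(Δρ/ρ₀)/Δz = 9.8 × 2.6212 × 10⁻³ / 81 = 3.1713 × 10⁻⁴ s⁻².
N = √(3.1713 × 10⁻⁴) = 0.017808 rad s⁻¹ → T = 2π/N = 352.83 s = 5.8805 min ≈ 5.88 min.

5.88 min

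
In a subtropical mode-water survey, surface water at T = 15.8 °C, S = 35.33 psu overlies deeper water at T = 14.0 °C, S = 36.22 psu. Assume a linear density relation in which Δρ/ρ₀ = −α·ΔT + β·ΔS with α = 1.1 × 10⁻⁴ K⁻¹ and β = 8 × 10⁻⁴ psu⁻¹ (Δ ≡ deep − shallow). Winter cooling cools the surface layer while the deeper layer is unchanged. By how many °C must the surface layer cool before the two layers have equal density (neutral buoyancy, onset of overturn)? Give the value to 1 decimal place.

Neutral buoyancy requires Δρ = 0, i.e. −α(T_deep − T_surf′) + β(S_deep − S_surf) = 0.
T_surf′ = T_deep − (β/α)·ΔS = 14.0 − (8 × 10⁻⁴/1.1 × 10⁻⁴)·(+0.89) = 7.527 °C.
Cooling required: 15.8 − (7.527) = 8.273 °C.

8.3 °C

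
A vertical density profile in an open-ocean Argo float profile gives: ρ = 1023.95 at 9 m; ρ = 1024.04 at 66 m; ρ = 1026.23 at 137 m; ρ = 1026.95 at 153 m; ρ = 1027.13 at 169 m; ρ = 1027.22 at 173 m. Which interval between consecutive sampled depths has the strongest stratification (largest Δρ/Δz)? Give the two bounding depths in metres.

137–153 m

Compute the density gradient over each adjacent pair:
  9–66 m: Δρ/Δz = 0.09/57 = 1.6 × 10⁻³ kg m⁻⁴
  66–137 m: Δρ/Δz = 2.19/71 = 0.031 kg m⁻⁴
  137–153 m: Δρ/Δz = 0.72/16 = 0.045 kg m⁻⁴
  153–169 m: Δρ/Δz = 0.18/16 = 0.011 kg m⁻⁴
  169–173 m: Δρ/Δz = 0.09/4 = 0.022 kg m⁻⁴
The largest gradient is in the 137–153 m interval — the pycnocline.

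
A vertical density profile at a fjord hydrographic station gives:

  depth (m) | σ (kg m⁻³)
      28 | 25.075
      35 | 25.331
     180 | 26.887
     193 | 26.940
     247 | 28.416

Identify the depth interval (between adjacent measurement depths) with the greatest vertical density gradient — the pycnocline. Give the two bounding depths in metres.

Compute the density gradient over each adjacent pair:
  28–35 m: Δρ/Δz = 0.256/7 = 0.037 kg m⁻⁴
  35–180 m: Δρ/Δz = 1.556/145 = 0.011 kg m⁻⁴
  180–193 m: Δρ/Δz = 0.053/13 = 4.1 × 10⁻³ kg m⁻⁴
  193–247 m: Δρ/Δz = 1.476/54 = 0.027 kg m⁻⁴
The largest gradient is in the 28–35 m interval — the pycnocline.

28–35 m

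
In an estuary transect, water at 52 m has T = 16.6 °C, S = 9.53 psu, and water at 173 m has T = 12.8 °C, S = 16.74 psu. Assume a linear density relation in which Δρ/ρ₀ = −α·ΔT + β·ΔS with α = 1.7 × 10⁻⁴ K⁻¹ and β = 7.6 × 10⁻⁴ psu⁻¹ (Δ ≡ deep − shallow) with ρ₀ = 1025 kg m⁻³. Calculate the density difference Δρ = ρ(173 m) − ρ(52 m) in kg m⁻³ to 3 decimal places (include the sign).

+6.279 kg m⁻³

ΔT = -3.8 K, ΔS = +7.21 psu (deep − shallow).
Δρ/ρ₀ = −(1.7 × 10⁻⁴)(-3.8) + (7.6 × 10⁻⁴)(+7.21) = 6.1256 × 10⁻³.
Δρ = 1025 × (6.1256 × 10⁻³) = +6.279 kg m⁻³.
Positive Δρ: denser below, stable.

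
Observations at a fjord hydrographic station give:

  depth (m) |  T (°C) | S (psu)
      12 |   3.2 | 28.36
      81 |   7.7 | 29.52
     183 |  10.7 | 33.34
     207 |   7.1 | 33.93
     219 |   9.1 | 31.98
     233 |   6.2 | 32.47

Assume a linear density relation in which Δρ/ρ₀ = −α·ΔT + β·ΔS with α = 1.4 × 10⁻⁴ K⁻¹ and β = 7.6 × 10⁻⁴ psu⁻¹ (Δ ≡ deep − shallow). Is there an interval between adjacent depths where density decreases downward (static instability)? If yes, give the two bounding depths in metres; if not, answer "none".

Evaluate Δρ/ρ₀ = −αΔT + βΔS across each adjacent pair:
  12–81 m: −αΔT+βΔS = −(1.4 × 10⁻⁴)(+4.5)+(7.6 × 10⁻⁴)(+1.16) = 2.5 × 10⁻⁴ → stable
  81–183 m: −αΔT+βΔS = −(1.4 × 10⁻⁴)(+3.0)+(7.6 × 10⁻⁴)(+3.82) = 2.5 × 10⁻³ → stable
  183–207 m: −αΔT+βΔS = −(1.4 × 10⁻⁴)(-3.6)+(7.6 × 10⁻⁴)(+0.59) = 9.5 × 10⁻⁴ → stable
  207–219 m: −αΔT+βΔS = −(1.4 × 10⁻⁴)(+2.0)+(7.6 × 10⁻⁴)(-1.95) = -1.8 × 10⁻³ → UNSTABLE
  219–233 m: −αΔT+βΔS = −(1.4 × 10⁻⁴)(-2.9)+(7.6 × 10⁻⁴)(+0.49) = 7.8 × 10⁻⁴ → stable
The 207–219 m interval has Δρ < 0: lighter water underlies denser water.

207–219 m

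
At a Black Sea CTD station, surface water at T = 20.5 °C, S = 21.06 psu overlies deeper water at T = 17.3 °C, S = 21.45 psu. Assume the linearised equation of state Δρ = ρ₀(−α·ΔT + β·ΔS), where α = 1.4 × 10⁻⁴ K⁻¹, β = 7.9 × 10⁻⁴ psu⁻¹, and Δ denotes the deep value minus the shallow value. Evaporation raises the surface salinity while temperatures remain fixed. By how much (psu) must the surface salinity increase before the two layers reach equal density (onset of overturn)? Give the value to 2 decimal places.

0.96 psu

Neutral buoyancy requires −α(T_deep − T_surf) + β(S_deep − S_surf′) = 0.
S_surf′ = S_deep − (α/β)·ΔT = 21.45 − (1.4 × 10⁻⁴/7.9 × 10⁻⁴)·(-3.2) = 22.0171 psu.
Increase required: 22.0171 − 21.06 = 0.9571 psu.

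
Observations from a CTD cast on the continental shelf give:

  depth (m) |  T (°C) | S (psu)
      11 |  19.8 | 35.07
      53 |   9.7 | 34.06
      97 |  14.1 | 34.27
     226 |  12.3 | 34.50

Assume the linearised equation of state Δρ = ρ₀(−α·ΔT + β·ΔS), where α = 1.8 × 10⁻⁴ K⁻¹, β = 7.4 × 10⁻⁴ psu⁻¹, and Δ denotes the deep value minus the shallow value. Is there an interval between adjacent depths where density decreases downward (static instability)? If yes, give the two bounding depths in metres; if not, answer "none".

Evaluate Δρ/ρ₀ = −αΔT + βΔS across each adjacent pair:
  11–53 m: −αΔT+βΔS = −(1.8 × 10⁻⁴)(-10.1)+(7.4 × 10⁻⁴)(-1.01) = 1.1 × 10⁻³ → stable
  53–97 m: −αΔT+βΔS = −(1.8 × 10⁻⁴)(+4.4)+(7.4 × 10⁻⁴)(+0.21) = -6.4 × 10⁻⁴ → UNSTABLE
  97–226 m: −αΔT+βΔS = −(1.8 × 10⁻⁴)(-1.8)+(7.4 × 10⁻⁴)(+0.23) = 4.9 × 10⁻⁴ → stable
The 53–97 m interval has Δρ < 0: lighter water underlies denser water.

53–97 m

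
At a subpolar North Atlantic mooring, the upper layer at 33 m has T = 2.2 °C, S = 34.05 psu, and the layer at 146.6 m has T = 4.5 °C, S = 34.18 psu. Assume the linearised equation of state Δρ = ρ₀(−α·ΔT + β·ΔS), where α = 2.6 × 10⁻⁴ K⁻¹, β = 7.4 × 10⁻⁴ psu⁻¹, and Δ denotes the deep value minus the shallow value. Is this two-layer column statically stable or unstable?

ΔT = 4.5 − 2.2 = +2.3 K and ΔS = 34.18 − 34.05 = +0.13 psu (deep − shallow).
−αΔT = -5.98 × 10⁻⁴; βΔS = 9.62 × 10⁻⁵; sum Δρ/ρ₀ = -5.018 × 10⁻⁴.
Δρ/ρ₀ < 0, so Δρ < 0: deeper water is lighter → statically unstable; the column would overturn.

unstable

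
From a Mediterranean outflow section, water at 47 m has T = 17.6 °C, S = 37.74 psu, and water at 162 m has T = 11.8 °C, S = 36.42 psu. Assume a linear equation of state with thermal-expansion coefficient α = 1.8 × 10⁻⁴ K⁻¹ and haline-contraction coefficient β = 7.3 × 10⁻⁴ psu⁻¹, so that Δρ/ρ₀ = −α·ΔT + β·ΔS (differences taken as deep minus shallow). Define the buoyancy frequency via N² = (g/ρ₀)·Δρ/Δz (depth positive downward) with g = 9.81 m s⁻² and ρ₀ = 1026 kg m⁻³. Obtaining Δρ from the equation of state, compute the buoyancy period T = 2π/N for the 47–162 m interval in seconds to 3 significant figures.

2.40 × 10³ s

ΔT = -5.8 K, ΔS = -1.32 psu (deep − shallow).
Δρ/ρ₀ = −αΔT + βΔS = 1.044 × 10⁻³ − 9.636 × 10⁻⁴ = 8.04 × 10⁻⁵, so Δρ ≈ 0.08249 kg m⁻³.
N² = (g/ρ₀)·Δρ/Δz = g·(Δρ/ρ₀)/Δz = 9.81 × 8.04 × 10⁻⁵ / 115 = 6.8585 × 10⁻⁶ s⁻².
N = √(6.8585 × 10⁻⁶) = 2.6189 × 10⁻³ rad s⁻¹ → T = 2π/N = 2.3992 × 10³ s ≈ 2.40 × 10³ s.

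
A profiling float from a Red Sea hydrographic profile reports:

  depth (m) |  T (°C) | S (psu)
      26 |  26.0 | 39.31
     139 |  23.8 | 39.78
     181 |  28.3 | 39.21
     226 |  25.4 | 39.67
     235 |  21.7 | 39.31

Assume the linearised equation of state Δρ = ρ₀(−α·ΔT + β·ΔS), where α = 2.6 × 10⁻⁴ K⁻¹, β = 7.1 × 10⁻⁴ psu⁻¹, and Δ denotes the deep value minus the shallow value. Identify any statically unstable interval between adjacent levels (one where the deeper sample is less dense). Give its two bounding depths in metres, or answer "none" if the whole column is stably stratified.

Evaluate Δρ/ρ₀ = −αΔT + βΔS across each adjacent pair:
  26–139 m: −αΔT+βΔS = −(2.6 × 10⁻⁴)(-2.2)+(7.1 × 10⁻⁴)(+0.47) = 9.1 × 10⁻⁴ → stable
  139–181 m: −αΔT+βΔS = −(2.6 × 10⁻⁴)(+4.5)+(7.1 × 10⁻⁴)(-0.57) = -1.6 × 10⁻³ → UNSTABLE
  181–226 m: −αΔT+βΔS = −(2.6 × 10⁻⁴)(-2.9)+(7.1 × 10⁻⁴)(+0.46) = 1.1 × 10⁻³ → stable
  226–235 m: −αΔT+βΔS = −(2.6 × 10⁻⁴)(-3.7)+(7.1 × 10⁻⁴)(-0.36) = 7.1 × 10⁻⁴ → stable
The 139–181 m interval has Δρ < 0: lighter water underlies denser water.

139–181 m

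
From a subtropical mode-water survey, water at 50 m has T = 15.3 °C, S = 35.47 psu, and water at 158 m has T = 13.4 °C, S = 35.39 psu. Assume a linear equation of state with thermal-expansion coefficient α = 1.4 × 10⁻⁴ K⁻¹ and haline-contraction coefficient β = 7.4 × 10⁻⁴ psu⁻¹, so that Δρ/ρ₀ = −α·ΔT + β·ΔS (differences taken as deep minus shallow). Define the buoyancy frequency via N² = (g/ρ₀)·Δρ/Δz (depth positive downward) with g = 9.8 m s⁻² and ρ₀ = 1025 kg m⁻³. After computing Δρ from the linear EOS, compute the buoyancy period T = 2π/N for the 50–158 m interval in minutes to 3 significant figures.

24.2 min

ΔT = -1.9 K, ΔS = -0.08 psu (deep − shallow).
Δρ/ρ₀ = −αΔT + βΔS = 2.66 × 10⁻⁴ − 5.92 × 10⁻⁵ = 2.068 × 10⁻⁴, so Δρ ≈ 0.2120 kg m⁻³.
N² = (g/ρ₀)·Δρ/Δz = g·(Δρ/ρ₀)/Δz = 9.8 × 2.068 × 10⁻⁴ / 108 = 1.8765 × 10⁻⁵ s⁻².
N = √(1.8765 × 10⁻⁵) = 4.3319 × 10⁻³ rad s⁻¹ → T = 2π/N = 1.4504 × 10³ s = 24.173 min ≈ 24.2 min.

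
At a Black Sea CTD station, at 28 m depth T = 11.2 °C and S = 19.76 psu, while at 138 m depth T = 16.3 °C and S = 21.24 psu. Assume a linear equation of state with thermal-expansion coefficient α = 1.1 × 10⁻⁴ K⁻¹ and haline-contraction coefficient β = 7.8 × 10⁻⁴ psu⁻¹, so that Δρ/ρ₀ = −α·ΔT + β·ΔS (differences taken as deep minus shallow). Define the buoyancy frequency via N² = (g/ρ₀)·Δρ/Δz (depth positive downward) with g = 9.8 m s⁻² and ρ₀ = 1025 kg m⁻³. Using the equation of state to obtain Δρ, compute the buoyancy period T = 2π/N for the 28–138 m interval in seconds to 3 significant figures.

864 s

ΔT = +5.1 K, ΔS = +1.48 psu (deep − shallow).
Δρ/ρ₀ = −αΔT + βΔS = -5.61 × 10⁻⁴ + 1.1544 × 10⁻³ = 5.934 × 10⁻⁴, so Δρ ≈ 0.6082 kg m⁻³.
N² = (g/ρ₀)·Δρ/Δz = g·(Δρ/ρ₀)/Δz = 9.8 × 5.934 × 10⁻⁴ / 110 = 5.2867 × 10⁻⁵ s⁻².
N = √(5.2867 × 10⁻⁵) = 7.2710 × 10⁻³ rad s⁻¹ → T = 2π/N = 864.14 s ≈ 864 s.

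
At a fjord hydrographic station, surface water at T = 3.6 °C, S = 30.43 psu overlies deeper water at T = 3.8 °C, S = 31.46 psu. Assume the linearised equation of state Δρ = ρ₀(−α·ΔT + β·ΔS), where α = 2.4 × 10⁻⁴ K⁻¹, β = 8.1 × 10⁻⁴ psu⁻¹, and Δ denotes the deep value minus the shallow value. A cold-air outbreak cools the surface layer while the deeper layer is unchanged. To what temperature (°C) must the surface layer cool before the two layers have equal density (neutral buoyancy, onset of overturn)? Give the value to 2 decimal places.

Neutral buoyancy requires Δρ = 0, i.e. −α(T_deep − T_surf′) + β(S_deep − S_surf) = 0.
T_surf′ = T_deep − (β/α)·ΔS = 3.8 − (8.1 × 10⁻⁴/2.4 × 10⁻⁴)·(+1.03) = 0.3237 °C.
Cooling required: 3.6 − (0.3237) = 3.2763 °C.

0.32 °C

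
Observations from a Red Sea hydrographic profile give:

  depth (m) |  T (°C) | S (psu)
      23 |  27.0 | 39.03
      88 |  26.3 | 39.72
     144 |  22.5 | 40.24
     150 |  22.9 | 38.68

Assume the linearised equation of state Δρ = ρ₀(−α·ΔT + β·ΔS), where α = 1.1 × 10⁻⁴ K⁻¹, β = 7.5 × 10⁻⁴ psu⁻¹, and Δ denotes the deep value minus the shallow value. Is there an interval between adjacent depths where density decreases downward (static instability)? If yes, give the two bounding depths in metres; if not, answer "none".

144–150 m

Evaluate Δρ/ρ₀ = −αΔT + βΔS across each adjacent pair:
  23–88 m: −αΔT+βΔS = −(1.1 × 10⁻⁴)(-0.7)+(7.5 × 10⁻⁴)(+0.69) = 5.9 × 10⁻⁴ → stable
  88–144 m: −αΔT+βΔS = −(1.1 × 10⁻⁴)(-3.8)+(7.5 × 10⁻⁴)(+0.52) = 8.1 × 10⁻⁴ → stable
  144–150 m: −αΔT+βΔS = −(1.1 × 10⁻⁴)(+0.4)+(7.5 × 10⁻⁴)(-1.56) = -1.2 × 10⁻³ → UNSTABLE
The 144–150 m interval has Δρ < 0: lighter water underlies denser water.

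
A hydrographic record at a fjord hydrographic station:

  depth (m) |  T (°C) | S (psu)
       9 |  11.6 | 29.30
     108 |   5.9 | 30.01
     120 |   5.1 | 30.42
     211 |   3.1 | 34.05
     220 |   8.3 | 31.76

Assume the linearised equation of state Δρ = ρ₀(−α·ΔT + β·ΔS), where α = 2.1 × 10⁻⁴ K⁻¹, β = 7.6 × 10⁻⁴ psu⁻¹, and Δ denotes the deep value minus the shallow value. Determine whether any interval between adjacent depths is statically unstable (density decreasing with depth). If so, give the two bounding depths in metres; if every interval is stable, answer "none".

Evaluate Δρ/ρ₀ = −αΔT + βΔS across each adjacent pair:
  9–108 m: −αΔT+βΔS = −(2.1 × 10⁻⁴)(-5.7)+(7.6 × 10⁻⁴)(+0.71) = 1.7 × 10⁻³ → stable
  108–120 m: −αΔT+βΔS = −(2.1 × 10⁻⁴)(-0.8)+(7.6 × 10⁻⁴)(+0.41) = 4.8 × 10⁻⁴ → stable
  120–211 m: −αΔT+βΔS = −(2.1 × 10⁻⁴)(-2.0)+(7.6 × 10⁻⁴)(+3.63) = 3.2 × 10⁻³ → stable
  211–220 m: −αΔT+βΔS = −(2.1 × 10⁻⁴)(+5.2)+(7.6 × 10⁻⁴)(-2.29) = -2.8 × 10⁻³ → UNSTABLE
The 211–220 m interval has Δρ < 0: lighter water underlies denser water.

211–220 m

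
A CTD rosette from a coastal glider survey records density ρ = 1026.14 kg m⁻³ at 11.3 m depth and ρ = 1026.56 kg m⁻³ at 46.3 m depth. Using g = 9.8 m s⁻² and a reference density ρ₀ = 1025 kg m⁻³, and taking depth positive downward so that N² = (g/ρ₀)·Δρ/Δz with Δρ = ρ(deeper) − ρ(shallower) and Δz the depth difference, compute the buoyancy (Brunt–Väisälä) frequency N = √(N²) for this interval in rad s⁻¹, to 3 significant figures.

Δρ = 1026.56 − 1026.14 = 0.42 kg m⁻³ over Δz = 46.3 − 11.3 = 35 m.
N² = (9.8/1025) × (0.42/35) = 1.1473 × 10⁻⁴ s⁻².
N = √(1.1473 × 10⁻⁴) = 0.010711 rad s⁻¹ ≈ 0.0107 rad s⁻¹.
N² > 0, so the interval is statically stable.

0.0107 rad s⁻¹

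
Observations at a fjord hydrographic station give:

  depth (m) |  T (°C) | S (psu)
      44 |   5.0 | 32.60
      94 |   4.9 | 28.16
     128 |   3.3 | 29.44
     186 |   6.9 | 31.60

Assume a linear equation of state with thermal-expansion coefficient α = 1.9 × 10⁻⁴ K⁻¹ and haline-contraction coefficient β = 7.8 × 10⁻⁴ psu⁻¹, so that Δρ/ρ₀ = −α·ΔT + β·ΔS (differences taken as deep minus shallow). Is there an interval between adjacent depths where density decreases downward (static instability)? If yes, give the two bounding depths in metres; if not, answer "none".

Evaluate Δρ/ρ₀ = −αΔT + βΔS across each adjacent pair:
  44–94 m: −αΔT+βΔS = −(1.9 × 10⁻⁴)(-0.1)+(7.8 × 10⁻⁴)(-4.44) = -3.4 × 10⁻³ → UNSTABLE
  94–128 m: −αΔT+βΔS = −(1.9 × 10⁻⁴)(-1.6)+(7.8 × 10⁻⁴)(+1.28) = 1.3 × 10⁻³ → stable
  128–186 m: −αΔT+βΔS = −(1.9 × 10⁻⁴)(+3.6)+(7.8 × 10⁻⁴)(+2.16) = 1.0 × 10⁻³ → stable
The 44–94 m interval has Δρ < 0: lighter water underlies denser water.

44–94 m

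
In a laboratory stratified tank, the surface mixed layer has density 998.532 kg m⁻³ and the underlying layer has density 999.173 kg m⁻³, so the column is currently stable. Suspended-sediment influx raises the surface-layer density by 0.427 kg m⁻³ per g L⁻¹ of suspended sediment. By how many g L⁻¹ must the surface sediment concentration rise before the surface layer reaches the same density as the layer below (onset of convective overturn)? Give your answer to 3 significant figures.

1.50 g L⁻¹

Density deficit of the surface layer: 999.173 − 998.532 = 0.641 kg m⁻³.
Required change = 0.641 / 0.427 = 1.50 g L⁻¹.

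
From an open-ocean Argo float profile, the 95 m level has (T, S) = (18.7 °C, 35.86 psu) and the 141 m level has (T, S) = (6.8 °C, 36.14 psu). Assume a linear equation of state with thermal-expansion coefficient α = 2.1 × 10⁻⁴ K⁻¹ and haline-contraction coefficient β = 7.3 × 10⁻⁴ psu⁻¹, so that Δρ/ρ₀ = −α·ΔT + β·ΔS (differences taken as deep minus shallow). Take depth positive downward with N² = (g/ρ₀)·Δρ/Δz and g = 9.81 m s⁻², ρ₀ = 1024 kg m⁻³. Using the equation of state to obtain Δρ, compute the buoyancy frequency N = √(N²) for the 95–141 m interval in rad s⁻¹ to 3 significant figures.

0.0240 rad s⁻¹

ΔT = -11.9 K, ΔS = +0.28 psu (deep − shallow).
Δρ/ρ₀ = −αΔT + βΔS = 2.499 × 10⁻³ + 2.044 × 10⁻⁴ = 2.7034 × 10⁻³, so Δρ ≈ 2.768 kg m⁻³.
N² = (g/ρ₀)·Δρ/Δz = g·(Δρ/ρ₀)/Δz = 9.81 × 2.7034 × 10⁻³ / 46 = 5.7653 × 10⁻⁴ s⁻².
N = √(5.7653 × 10⁻⁴) = 0.024011 rad s⁻¹ ≈ 0.0240 rad s⁻¹.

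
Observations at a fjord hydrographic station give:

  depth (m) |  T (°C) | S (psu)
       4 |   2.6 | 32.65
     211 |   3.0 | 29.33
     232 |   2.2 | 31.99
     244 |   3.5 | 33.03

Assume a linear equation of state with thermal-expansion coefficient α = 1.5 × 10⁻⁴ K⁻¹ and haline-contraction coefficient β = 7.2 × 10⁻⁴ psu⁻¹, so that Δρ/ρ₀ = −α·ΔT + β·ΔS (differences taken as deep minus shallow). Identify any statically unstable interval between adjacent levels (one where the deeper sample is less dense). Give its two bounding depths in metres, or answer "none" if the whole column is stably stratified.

4–211 m

Evaluate Δρ/ρ₀ = −αΔT + βΔS across each adjacent pair:
  4–211 m: −αΔT+βΔS = −(1.5 × 10⁻⁴)(+0.4)+(7.2 × 10⁻⁴)(-3.32) = -2.5 × 10⁻³ → UNSTABLE
  211–232 m: −αΔT+βΔS = −(1.5 × 10⁻⁴)(-0.8)+(7.2 × 10⁻⁴)(+2.66) = 2.0 × 10⁻³ → stable
  232–244 m: −αΔT+βΔS = −(1.5 × 10⁻⁴)(+1.3)+(7.2 × 10⁻⁴)(+1.04) = 5.5 × 10⁻⁴ → stable
The 4–211 m interval has Δρ < 0: lighter water underlies denser water.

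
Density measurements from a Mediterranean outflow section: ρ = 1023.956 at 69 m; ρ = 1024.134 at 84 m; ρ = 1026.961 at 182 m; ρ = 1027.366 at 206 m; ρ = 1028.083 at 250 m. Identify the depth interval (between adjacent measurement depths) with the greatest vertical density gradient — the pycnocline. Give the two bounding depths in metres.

84–182 m

Compute the density gradient over each adjacent pair:
  69–84 m: Δρ/Δz = 0.178/15 = 0.012 kg m⁻⁴
  84–182 m: Δρ/Δz = 2.827/98 = 0.029 kg m⁻⁴
  182–206 m: Δρ/Δz = 0.405/24 = 0.017 kg m⁻⁴
  206–250 m: Δρ/Δz = 0.717/44 = 0.016 kg m⁻⁴
The largest gradient is in the 84–182 m interval — the pycnocline.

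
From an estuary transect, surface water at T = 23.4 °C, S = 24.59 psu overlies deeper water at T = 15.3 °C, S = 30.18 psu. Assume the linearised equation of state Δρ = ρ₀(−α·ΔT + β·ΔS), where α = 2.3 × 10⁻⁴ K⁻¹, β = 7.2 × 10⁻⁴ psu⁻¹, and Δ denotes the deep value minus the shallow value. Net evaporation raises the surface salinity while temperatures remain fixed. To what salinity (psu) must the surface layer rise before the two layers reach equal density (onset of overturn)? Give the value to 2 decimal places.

Neutral buoyancy requires −α(T_deep − T_surf) + β(S_deep − S_surf′) = 0.
S_surf′ = S_deep − (α/β)·ΔT = 30.18 − (2.3 × 10⁻⁴/7.2 × 10⁻⁴)·(-8.1) = 32.7675 psu.
Increase required: 32.7675 − 24.59 = 8.1775 psu.

32.77 psu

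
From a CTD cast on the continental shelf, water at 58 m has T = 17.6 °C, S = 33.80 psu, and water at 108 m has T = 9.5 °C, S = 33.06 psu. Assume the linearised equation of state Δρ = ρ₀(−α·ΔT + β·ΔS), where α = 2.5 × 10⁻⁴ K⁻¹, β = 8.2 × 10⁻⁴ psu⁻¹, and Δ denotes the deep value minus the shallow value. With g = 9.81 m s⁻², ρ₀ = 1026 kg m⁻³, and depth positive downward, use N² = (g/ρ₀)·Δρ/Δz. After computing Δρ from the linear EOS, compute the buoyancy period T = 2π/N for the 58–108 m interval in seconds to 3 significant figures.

ΔT = -8.1 K, ΔS = -0.74 psu (deep − shallow).
Δρ/ρ₀ = −αΔT + βΔS = 2.025 × 10⁻³ − 6.068 × 10⁻⁴ = 1.4182 × 10⁻³, so Δρ ≈ 1.455 kg m⁻³.
N² = (g/ρ₀)·Δρ/Δz = g·(Δρ/ρ₀)/Δz = 9.81 × 1.4182 × 10⁻³ / 50 = 2.7825 × 10⁻⁴ s⁻².
N = √(2.7825 × 10⁻⁴) = 0.016681 rad s⁻¹ → T = 2π/N = 376.67 s ≈ 377 s.

377 s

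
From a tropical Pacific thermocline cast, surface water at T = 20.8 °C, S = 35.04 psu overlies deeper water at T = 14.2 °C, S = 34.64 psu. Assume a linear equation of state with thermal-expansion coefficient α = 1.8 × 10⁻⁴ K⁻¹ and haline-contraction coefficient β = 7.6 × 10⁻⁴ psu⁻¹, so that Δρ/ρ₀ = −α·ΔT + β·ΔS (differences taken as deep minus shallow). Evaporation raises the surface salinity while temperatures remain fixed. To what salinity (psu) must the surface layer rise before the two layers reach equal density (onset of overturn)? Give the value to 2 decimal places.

36.20 psu

Neutral buoyancy requires −α(T_deep − T_surf) + β(S_deep − S_surf′) = 0.
S_surf′ = S_deep − (α/β)·ΔT = 34.64 − (1.8 × 10⁻⁴/7.6 × 10⁻⁴)·(-6.6) = 36.2032 psu.
Increase required: 36.2032 − 35.04 = 1.1632 psu.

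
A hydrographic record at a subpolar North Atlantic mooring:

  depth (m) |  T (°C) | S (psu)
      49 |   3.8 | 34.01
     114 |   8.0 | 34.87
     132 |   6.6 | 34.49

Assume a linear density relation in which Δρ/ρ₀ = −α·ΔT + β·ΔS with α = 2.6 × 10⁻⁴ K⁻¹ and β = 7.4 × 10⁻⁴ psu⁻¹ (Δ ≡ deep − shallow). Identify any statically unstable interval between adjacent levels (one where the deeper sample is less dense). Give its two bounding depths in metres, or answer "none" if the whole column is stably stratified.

Evaluate Δρ/ρ₀ = −αΔT + βΔS across each adjacent pair:
  49–114 m: −αΔT+βΔS = −(2.6 × 10⁻⁴)(+4.2)+(7.4 × 10⁻⁴)(+0.86) = -4.6 × 10⁻⁴ → UNSTABLE
  114–132 m: −αΔT+βΔS = −(2.6 × 10⁻⁴)(-1.4)+(7.4 × 10⁻⁴)(-0.38) = 8.3 × 10⁻⁵ → stable
The 49–114 m interval has Δρ < 0: lighter water underlies denser water.

49–114 m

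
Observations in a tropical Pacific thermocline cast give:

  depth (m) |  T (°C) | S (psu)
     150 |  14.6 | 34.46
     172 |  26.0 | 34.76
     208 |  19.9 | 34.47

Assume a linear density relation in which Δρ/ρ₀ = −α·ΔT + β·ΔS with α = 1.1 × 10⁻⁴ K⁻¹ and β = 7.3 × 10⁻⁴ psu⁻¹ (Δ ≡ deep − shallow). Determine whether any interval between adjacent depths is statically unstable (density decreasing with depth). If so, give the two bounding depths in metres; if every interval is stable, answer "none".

Evaluate Δρ/ρ₀ = −αΔT + βΔS across each adjacent pair:
  150–172 m: −αΔT+βΔS = −(1.1 × 10⁻⁴)(+11.4)+(7.3 × 10⁻⁴)(+0.30) = -1.0 × 10⁻³ → UNSTABLE
  172–208 m: −αΔT+βΔS = −(1.1 × 10⁻⁴)(-6.1)+(7.3 × 10⁻⁴)(-0.29) = 4.6 × 10⁻⁴ → stable
The 150–172 m interval has Δρ < 0: lighter water underlies denser water.

150–172 m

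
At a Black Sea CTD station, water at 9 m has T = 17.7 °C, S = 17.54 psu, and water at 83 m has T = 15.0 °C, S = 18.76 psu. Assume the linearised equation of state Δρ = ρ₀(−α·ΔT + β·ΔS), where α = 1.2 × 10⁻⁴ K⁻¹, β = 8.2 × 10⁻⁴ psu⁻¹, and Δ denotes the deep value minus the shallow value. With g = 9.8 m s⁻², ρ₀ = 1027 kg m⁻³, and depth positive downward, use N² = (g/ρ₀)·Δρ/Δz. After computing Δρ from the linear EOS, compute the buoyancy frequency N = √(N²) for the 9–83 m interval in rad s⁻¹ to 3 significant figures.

0.0132 rad s⁻¹

ΔT = -2.7 K, ΔS = +1.22 psu (deep − shallow).
Δρ/ρ₀ = −αΔT + βΔS = 3.24 × 10⁻⁴ + 1.0004 × 10⁻³ = 1.3244 × 10⁻³, so Δρ ≈ 1.360 kg m⁻³.
N² = (g/ρ₀)·Δρ/Δz = g·(Δρ/ρ₀)/Δz = 9.8 × 1.3244 × 10⁻³ / 74 = 1.7539 × 10⁻⁴ s⁻².
N = √(1.7539 × 10⁻⁴) = 0.013243 rad s⁻¹ ≈ 0.0132 rad s⁻¹.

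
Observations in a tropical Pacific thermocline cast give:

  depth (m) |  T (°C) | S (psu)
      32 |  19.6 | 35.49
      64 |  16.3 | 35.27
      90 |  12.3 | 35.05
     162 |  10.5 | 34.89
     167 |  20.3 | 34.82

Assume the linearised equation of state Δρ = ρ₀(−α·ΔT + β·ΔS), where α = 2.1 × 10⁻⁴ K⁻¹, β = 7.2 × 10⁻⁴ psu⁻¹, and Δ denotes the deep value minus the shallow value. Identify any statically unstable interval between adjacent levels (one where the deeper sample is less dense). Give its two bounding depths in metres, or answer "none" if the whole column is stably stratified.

Evaluate Δρ/ρ₀ = −αΔT + βΔS across each adjacent pair:
  32–64 m: −αΔT+βΔS = −(2.1 × 10⁻⁴)(-3.3)+(7.2 × 10⁻⁴)(-0.22) = 5.3 × 10⁻⁴ → stable
  64–90 m: −αΔT+βΔS = −(2.1 × 10⁻⁴)(-4.0)+(7.2 × 10⁻⁴)(-0.22) = 6.8 × 10⁻⁴ → stable
  90–162 m: −αΔT+βΔS = −(2.1 × 10⁻⁴)(-1.8)+(7.2 × 10⁻⁴)(-0.16) = 2.6 × 10⁻⁴ → stable
  162–167 m: −αΔT+βΔS = −(2.1 × 10⁻⁴)(+9.8)+(7.2 × 10⁻⁴)(-0.07) = -2.1 × 10⁻³ → UNSTABLE
The 162–167 m interval has Δρ < 0: lighter water underlies denser water.

162–167 m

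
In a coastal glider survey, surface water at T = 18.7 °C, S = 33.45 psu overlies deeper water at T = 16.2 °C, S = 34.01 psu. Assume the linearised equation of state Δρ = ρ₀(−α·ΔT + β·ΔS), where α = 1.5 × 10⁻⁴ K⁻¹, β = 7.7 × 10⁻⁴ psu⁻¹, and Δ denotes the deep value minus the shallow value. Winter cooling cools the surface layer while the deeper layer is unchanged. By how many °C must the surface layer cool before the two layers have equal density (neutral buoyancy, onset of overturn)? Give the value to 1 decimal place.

Neutral buoyancy requires Δρ = 0, i.e. −α(T_deep − T_surf′) + β(S_deep − S_surf) = 0.
T_surf′ = T_deep − (β/α)·ΔS = 16.2 − (7.7 × 10⁻⁴/1.5 × 10⁻⁴)·(+0.56) = 13.325 °C.
Cooling required: 18.7 − (13.325) = 5.375 °C.

5.4 °C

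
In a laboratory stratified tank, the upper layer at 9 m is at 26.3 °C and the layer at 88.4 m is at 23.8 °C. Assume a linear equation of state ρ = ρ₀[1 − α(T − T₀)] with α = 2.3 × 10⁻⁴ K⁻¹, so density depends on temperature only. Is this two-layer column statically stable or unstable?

stable

ΔT = 23.8 − 26.3 = -2.5 K, so Δρ/ρ₀ = −αΔT = 5.75 × 10⁻⁴.
Δρ/ρ₀ > 0, so Δρ > 0: deeper water is denser → statically stable.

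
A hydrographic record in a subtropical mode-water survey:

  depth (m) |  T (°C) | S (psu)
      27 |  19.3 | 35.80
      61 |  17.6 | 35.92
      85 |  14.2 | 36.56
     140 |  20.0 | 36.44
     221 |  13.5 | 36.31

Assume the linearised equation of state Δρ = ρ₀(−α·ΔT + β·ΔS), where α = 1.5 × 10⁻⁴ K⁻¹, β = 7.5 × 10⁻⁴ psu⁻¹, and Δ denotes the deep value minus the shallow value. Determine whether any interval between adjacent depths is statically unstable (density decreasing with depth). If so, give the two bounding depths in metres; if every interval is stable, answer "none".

Evaluate Δρ/ρ₀ = −αΔT + βΔS across each adjacent pair:
  27–61 m: −αΔT+βΔS = −(1.5 × 10⁻⁴)(-1.7)+(7.5 × 10⁻⁴)(+0.12) = 3.4 × 10⁻⁴ → stable
  61–85 m: −αΔT+βΔS = −(1.5 × 10⁻⁴)(-3.4)+(7.5 × 10⁻⁴)(+0.64) = 9.9 × 10⁻⁴ → stable
  85–140 m: −αΔT+βΔS = −(1.5 × 10⁻⁴)(+5.8)+(7.5 × 10⁻⁴)(-0.12) = -9.6 × 10⁻⁴ → UNSTABLE
  140–221 m: −αΔT+βΔS = −(1.5 × 10⁻⁴)(-6.5)+(7.5 × 10⁻⁴)(-0.13) = 8.8 × 10⁻⁴ → stable
The 85–140 m interval has Δρ < 0: lighter water underlies denser water.

85–140 m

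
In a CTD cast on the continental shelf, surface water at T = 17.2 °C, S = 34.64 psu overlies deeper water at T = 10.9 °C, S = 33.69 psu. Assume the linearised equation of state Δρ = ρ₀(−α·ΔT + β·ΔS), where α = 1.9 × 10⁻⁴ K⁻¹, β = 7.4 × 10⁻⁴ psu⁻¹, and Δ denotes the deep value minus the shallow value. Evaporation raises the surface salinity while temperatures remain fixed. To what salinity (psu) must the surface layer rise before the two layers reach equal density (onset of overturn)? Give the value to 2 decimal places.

Neutral buoyancy requires −α(T_deep − T_surf) + β(S_deep − S_surf′) = 0.
S_surf′ = S_deep − (α/β)·ΔT = 33.69 − (1.9 × 10⁻⁴/7.4 × 10⁻⁴)·(-6.3) = 35.3076 psu.
Increase required: 35.3076 − 34.64 = 0.6676 psu.

35.31 psu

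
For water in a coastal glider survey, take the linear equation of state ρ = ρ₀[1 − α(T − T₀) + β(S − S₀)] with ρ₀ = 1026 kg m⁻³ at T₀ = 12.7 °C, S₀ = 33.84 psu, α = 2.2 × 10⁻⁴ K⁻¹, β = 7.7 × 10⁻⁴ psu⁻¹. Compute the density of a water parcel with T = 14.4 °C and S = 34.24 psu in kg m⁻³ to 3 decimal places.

T − T₀ = +1.7 K, S − S₀ = +0.40 psu.
Bracket = 1 − α·(+1.7) + β·(+0.40) = 1 + (-6.60 × 10⁻⁵) = 0.9999340.
ρ = 1026 × 0.9999340 = 1025.932 kg m⁻³.

1025.932 kg m⁻³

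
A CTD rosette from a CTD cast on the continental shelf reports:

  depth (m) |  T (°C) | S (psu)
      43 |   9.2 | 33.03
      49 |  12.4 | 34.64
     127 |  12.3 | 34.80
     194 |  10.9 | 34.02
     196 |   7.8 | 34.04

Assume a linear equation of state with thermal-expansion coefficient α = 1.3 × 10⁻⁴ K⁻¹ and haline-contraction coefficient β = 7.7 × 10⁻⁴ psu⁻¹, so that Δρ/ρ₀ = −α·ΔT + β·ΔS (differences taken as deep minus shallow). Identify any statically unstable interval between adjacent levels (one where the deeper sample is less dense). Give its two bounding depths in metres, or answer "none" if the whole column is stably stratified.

Evaluate Δρ/ρ₀ = −αΔT + βΔS across each adjacent pair:
  43–49 m: −αΔT+βΔS = −(1.3 × 10⁻⁴)(+3.2)+(7.7 × 10⁻⁴)(+1.61) = 8.2 × 10⁻⁴ → stable
  49–127 m: −αΔT+βΔS = −(1.3 × 10⁻⁴)(-0.1)+(7.7 × 10⁻⁴)(+0.16) = 1.4 × 10⁻⁴ → stable
  127–194 m: −αΔT+βΔS = −(1.3 × 10⁻⁴)(-1.4)+(7.7 × 10⁻⁴)(-0.78) = -4.2 × 10⁻⁴ → UNSTABLE
  194–196 m: −αΔT+βΔS = −(1.3 × 10⁻⁴)(-3.1)+(7.7 × 10⁻⁴)(+0.02) = 4.2 × 10⁻⁴ → stable
The 127–194 m interval has Δρ < 0: lighter water underlies denser water.

127–194 m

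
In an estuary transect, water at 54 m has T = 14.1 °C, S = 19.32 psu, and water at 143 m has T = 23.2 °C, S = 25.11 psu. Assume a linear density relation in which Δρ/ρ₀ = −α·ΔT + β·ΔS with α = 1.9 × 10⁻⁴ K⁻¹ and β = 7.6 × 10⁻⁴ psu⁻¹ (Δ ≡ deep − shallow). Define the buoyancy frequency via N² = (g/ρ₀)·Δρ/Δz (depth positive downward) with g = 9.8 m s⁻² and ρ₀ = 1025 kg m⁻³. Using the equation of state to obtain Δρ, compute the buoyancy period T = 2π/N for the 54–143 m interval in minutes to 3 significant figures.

ΔT = +9.1 K, ΔS = +5.79 psu (deep − shallow).
Δρ/ρ₀ = −αΔT + βΔS = -1.729 × 10⁻³ + 4.4004 × 10⁻³ = 2.6714 × 10⁻³, so Δρ ≈ 2.738 kg m⁻³.
N² = (g/ρ₀)·Δρ/Δz = g·(Δρ/ρ₀)/Δz = 9.8 × 2.6714 × 10⁻³ / 89 = 2.9415 × 10⁻⁴ s⁻².
N = √(2.9415 × 10⁻⁴) = 0.017151 rad s⁻¹ → T = 2π/N = 366.35 s = 6.1058 min ≈ 6.11 min.

6.11 min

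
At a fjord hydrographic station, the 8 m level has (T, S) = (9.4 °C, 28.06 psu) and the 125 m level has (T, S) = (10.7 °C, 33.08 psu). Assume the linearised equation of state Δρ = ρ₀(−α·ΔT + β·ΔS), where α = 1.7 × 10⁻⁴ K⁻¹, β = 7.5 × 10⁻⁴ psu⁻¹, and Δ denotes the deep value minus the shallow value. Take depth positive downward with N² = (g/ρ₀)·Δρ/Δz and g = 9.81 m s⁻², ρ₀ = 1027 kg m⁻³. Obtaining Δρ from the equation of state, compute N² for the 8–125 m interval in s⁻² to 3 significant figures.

ΔT = +1.3 K, ΔS = +5.02 psu (deep − shallow).
Δρ/ρ₀ = −αΔT + βΔS = -2.21 × 10⁻⁴ + 3.765 × 10⁻³ = 3.544 × 10⁻³, so Δρ ≈ 3.640 kg m⁻³.
N² = (g/ρ₀)·Δρ/Δz = g·(Δρ/ρ₀)/Δz = 9.81 × 3.544 × 10⁻³ / 117 = 2.9715 × 10⁻⁴ s⁻² ≈ 2.97 × 10⁻⁴ s⁻².

2.97 × 10⁻⁴ s⁻²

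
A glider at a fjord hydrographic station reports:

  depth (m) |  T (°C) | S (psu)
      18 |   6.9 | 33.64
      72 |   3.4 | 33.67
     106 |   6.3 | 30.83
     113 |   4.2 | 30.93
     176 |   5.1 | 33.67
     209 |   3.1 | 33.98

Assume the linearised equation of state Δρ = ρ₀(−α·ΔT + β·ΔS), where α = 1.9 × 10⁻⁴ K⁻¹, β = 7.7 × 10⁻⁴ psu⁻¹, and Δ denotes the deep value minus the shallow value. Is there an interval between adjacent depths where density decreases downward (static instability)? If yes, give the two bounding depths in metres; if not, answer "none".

72–106 m

Evaluate Δρ/ρ₀ = −αΔT + βΔS across each adjacent pair:
  18–72 m: −αΔT+βΔS = −(1.9 × 10⁻⁴)(-3.5)+(7.7 × 10⁻⁴)(+0.03) = 6.9 × 10⁻⁴ → stable
  72–106 m: −αΔT+βΔS = −(1.9 × 10⁻⁴)(+2.9)+(7.7 × 10⁻⁴)(-2.84) = -2.7 × 10⁻³ → UNSTABLE
  106–113 m: −αΔT+βΔS = −(1.9 × 10⁻⁴)(-2.1)+(7.7 × 10⁻⁴)(+0.10) = 4.8 × 10⁻⁴ → stable
  113–176 m: −αΔT+βΔS = −(1.9 × 10⁻⁴)(+0.9)+(7.7 × 10⁻⁴)(+2.74) = 1.9 × 10⁻³ → stable
  176–209 m: −αΔT+βΔS = −(1.9 × 10⁻⁴)(-2.0)+(7.7 × 10⁻⁴)(+0.31) = 6.2 × 10⁻⁴ → stable
The 72–106 m interval has Δρ < 0: lighter water underlies denser water.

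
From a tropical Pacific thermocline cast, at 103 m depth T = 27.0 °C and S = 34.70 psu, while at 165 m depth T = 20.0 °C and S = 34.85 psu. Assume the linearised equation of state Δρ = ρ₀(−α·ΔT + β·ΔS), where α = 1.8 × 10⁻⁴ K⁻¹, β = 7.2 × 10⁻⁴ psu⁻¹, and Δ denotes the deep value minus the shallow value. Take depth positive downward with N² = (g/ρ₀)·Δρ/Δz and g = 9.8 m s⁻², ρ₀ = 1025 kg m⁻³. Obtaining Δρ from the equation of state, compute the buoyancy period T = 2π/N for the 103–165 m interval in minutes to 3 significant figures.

ΔT = -7.0 K, ΔS = +0.15 psu (deep − shallow).
Δρ/ρ₀ = −αΔT + βΔS = 1.26 × 10⁻³ + 1.08 × 10⁻⁴ = 1.368 × 10⁻³, so Δρ ≈ 1.402 kg m⁻³.
N² = (g/ρ₀)·Δρ/Δz = g·(Δρ/ρ₀)/Δz = 9.8 × 1.368 × 10⁻³ / 62 = 2.1623 × 10⁻⁴ s⁻².
N = √(2.1623 × 10⁻⁴) = 0.014705 rad s⁻¹ → T = 2π/N = 427.28 s = 7.1213 min ≈ 7.12 min.

7.12 min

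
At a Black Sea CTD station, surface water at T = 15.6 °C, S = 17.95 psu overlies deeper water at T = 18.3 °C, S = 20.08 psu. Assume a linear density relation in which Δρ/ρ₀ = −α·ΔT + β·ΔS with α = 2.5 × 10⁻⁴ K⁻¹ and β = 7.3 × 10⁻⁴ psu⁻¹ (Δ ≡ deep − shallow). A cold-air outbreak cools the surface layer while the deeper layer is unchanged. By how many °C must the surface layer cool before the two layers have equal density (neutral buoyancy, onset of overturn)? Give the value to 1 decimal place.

Neutral buoyancy requires Δρ = 0, i.e. −α(T_deep − T_surf′) + β(S_deep − S_surf) = 0.
T_surf′ = T_deep − (β/α)·ΔS = 18.3 − (7.3 × 10⁻⁴/2.5 × 10⁻⁴)·(+2.13) = 12.080 °C.
Cooling required: 15.6 − (12.080) = 3.520 °C.

3.5 °C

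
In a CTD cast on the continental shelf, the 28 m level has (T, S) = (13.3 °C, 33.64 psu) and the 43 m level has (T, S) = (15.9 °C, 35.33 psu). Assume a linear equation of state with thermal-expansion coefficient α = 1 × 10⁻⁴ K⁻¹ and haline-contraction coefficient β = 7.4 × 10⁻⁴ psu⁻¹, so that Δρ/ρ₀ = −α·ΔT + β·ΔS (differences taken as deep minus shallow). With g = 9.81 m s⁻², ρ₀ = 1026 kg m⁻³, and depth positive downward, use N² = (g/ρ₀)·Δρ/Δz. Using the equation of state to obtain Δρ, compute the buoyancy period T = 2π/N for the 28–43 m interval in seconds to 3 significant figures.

ΔT = +2.6 K, ΔS = +1.69 psu (deep − shallow).
Δρ/ρ₀ = −αΔT + βΔS = -2.60 × 10⁻⁴ + 1.2506 × 10⁻³ = 9.906 × 10⁻⁴, so Δρ ≈ 1.016 kg m⁻³.
N² = (g/ρ₀)·Δρ/Δz = g·(Δρ/ρ₀)/Δz = 9.81 × 9.906 × 10⁻⁴ / 15 = 6.4785 × 10⁻⁴ s⁻².
N = √(6.4785 × 10⁻⁴) = 0.025453 rad s⁻¹ → T = 2π/N = 246.85 s ≈ 247 s.

247 s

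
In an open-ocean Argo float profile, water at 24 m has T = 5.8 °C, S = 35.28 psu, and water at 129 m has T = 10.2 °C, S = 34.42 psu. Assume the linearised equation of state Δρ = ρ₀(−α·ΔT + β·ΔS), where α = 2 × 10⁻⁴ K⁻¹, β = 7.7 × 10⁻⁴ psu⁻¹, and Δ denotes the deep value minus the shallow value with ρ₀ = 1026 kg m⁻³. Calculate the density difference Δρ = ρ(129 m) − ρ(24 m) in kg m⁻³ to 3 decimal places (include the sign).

ΔT = +4.4 K, ΔS = -0.86 psu (deep − shallow).
Δρ/ρ₀ = −(2 × 10⁻⁴)(+4.4) + (7.7 × 10⁻⁴)(-0.86) = -1.5422 × 10⁻³.
Δρ = 1026 × (-1.5422 × 10⁻³) = -1.582 kg m⁻³.
Negative Δρ: lighter below, statically unstable.

-1.582 kg m⁻³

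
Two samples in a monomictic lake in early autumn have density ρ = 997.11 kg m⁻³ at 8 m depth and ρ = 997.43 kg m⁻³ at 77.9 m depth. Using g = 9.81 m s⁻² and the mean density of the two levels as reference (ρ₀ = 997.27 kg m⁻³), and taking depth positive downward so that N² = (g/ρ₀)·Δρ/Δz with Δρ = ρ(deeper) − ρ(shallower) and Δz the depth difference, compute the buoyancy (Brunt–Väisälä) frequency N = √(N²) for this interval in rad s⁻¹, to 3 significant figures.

Δρ = 997.43 − 997.11 = 0.32 kg m⁻³ over Δz = 77.9 − 8 = 69.9 m.
N² = (9.81/997.27) × (0.32/69.9) = 4.5033 × 10⁻⁵ s⁻².
N = √(4.5033 × 10⁻⁵) = 6.7107 × 10⁻³ rad s⁻¹ ≈ 6.71 × 10⁻³ rad s⁻¹.

6.71 × 10⁻³ rad s⁻¹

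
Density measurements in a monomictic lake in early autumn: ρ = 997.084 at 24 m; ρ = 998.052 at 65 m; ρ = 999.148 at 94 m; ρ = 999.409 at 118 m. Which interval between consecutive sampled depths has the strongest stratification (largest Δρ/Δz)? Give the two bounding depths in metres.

Compute the density gradient over each adjacent pair:
  24–65 m: Δρ/Δz = 0.968/41 = 0.024 kg m⁻⁴
  65–94 m: Δρ/Δz = 1.096/29 = 0.038 kg m⁻⁴
  94–118 m: Δρ/Δz = 0.261/24 = 0.011 kg m⁻⁴
The largest gradient is in the 65–94 m interval — the pycnocline.

65–94 m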